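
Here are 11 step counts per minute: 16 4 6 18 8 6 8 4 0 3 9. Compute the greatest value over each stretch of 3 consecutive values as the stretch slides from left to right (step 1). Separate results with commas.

16, 18, 18, 18, 8, 8, 8, 4, 9

[16, 4, 6] → max 16
[4, 6, 18] → max 18
[6, 18, 8] → max 18
[18, 8, 6] → max 18
[8, 6, 8] → max 8
[6, 8, 4] → max 8
[8, 4, 0] → max 8
[4, 0, 3] → max 4
[0, 3, 9] → max 9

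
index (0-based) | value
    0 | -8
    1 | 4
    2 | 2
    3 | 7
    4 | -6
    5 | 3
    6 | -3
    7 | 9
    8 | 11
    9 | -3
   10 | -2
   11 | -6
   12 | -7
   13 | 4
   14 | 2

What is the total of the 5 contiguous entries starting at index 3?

Elements at indices 3..7: 7, -6, 3, -3, 9
sum(7, -6, 3, -3, 9) = 10

10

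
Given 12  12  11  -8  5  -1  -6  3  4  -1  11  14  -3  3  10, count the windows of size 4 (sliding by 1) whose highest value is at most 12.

[12, 12, 11, -8] → max 12  ≤ 12 ✓
[12, 11, -8, 5] → max 12  ≤ 12 ✓
[11, -8, 5, -1] → max 11  ≤ 12 ✓
[-8, 5, -1, -6] → max 5  ≤ 12 ✓
[5, -1, -6, 3] → max 5  ≤ 12 ✓
[-1, -6, 3, 4] → max 4  ≤ 12 ✓
[-6, 3, 4, -1] → max 4  ≤ 12 ✓
[3, 4, -1, 11] → max 11  ≤ 12 ✓
[4, -1, 11, 14] → max 14
[-1, 11, 14, -3] → max 14
[11, 14, -3, 3] → max 14
[14, -3, 3, 10] → max 14
8 windows satisfy the condition.

8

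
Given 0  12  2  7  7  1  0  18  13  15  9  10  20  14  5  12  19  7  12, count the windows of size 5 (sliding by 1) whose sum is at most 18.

0 12 2 7 7 → sum 28
12 2 7 7 1 → sum 29
2 7 7 1 0 → sum 17  ≤ 18 ✓
7 7 1 0 18 → sum 33
7 1 0 18 13 → sum 39
1 0 18 13 15 → sum 47
0 18 13 15 9 → sum 55
18 13 15 9 10 → sum 65
13 15 9 10 20 → sum 67
15 9 10 20 14 → sum 68
9 10 20 14 5 → sum 58
10 20 14 5 12 → sum 61
20 14 5 12 19 → sum 70
14 5 12 19 7 → sum 57
5 12 19 7 12 → sum 55
1 window satisfy the condition.

1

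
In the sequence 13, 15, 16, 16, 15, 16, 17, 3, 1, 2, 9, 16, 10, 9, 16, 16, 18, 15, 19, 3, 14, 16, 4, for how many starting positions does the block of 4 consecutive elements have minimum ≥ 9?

[13, 15, 16, 16] → min 13  ≥ 9 ✓
[15, 16, 16, 15] → min 15  ≥ 9 ✓
[16, 16, 15, 16] → min 15  ≥ 9 ✓
[16, 15, 16, 17] → min 15  ≥ 9 ✓
[15, 16, 17, 3] → min 3
[16, 17, 3, 1] → min 1
[17, 3, 1, 2] → min 1
[3, 1, 2, 9] → min 1
[1, 2, 9, 16] → min 1
[2, 9, 16, 10] → min 2
[9, 16, 10, 9] → min 9  ≥ 9 ✓
[16, 10, 9, 16] → min 9  ≥ 9 ✓
[10, 9, 16, 16] → min 9  ≥ 9 ✓
[9, 16, 16, 18] → min 9  ≥ 9 ✓
[16, 16, 18, 15] → min 15  ≥ 9 ✓
[16, 18, 15, 19] → min 15  ≥ 9 ✓
[18, 15, 19, 3] → min 3
[15, 19, 3, 14] → min 3
[19, 3, 14, 16] → min 3
[3, 14, 16, 4] → min 3
10 windows satisfy the condition.

10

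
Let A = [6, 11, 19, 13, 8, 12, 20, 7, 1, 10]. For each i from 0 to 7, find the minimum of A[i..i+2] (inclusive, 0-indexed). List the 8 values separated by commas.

6, 11, 8, 8, 8, 7, 1, 1

Sliding a size-3 window across the 10 values:
(6, 11, 19) → min 6
(11, 19, 13) → min 11
(19, 13, 8) → min 8
(13, 8, 12) → min 8
(8, 12, 20) → min 8
(12, 20, 7) → min 7
(20, 7, 1) → min 1
(7, 1, 10) → min 1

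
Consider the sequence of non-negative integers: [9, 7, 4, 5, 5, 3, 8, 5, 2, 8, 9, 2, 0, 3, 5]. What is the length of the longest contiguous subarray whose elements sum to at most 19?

5

Extend to the right; shrink from the left whenever the sum exceeds 19:
add 9: [9] sum 9, len 1
add 7: [9, 7] sum 16, len 2
add 4: [7, 4] sum 11, len 2
add 5: [7, 4, 5] sum 16, len 3
add 5: [4, 5, 5] sum 14, len 3
add 3: [4, 5, 5, 3] sum 17, len 4
add 8: [5, 3, 8] sum 16, len 3
add 5: [3, 8, 5] sum 16, len 3
add 2: [3, 8, 5, 2] sum 18, len 4
add 8: [5, 2, 8] sum 15, len 3
add 9: [2, 8, 9] sum 19, len 3
add 2: [8, 9, 2] sum 19, len 3
add 0: [8, 9, 2, 0] sum 19, len 4
add 3: [9, 2, 0, 3] sum 14, len 4
add 5: [9, 2, 0, 3, 5] sum 19, len 5
Longest length seen: 5.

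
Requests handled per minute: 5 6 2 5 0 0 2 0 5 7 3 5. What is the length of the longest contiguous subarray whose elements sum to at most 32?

add 5: [5] sum 5, len 1
add 6: [5, 6] sum 11, len 2
add 2: [5, 6, 2] sum 13, len 3
add 5: [5, 6, 2, 5] sum 18, len 4
add 0: [5, 6, 2, 5, 0] sum 18, len 5
add 0: [5, 6, 2, 5, 0, 0] sum 18, len 6
add 2: [5, 6, 2, 5, 0, 0, 2] sum 20, len 7
add 0: [5, 6, 2, 5, 0, 0, 2, 0] sum 20, len 8
add 5: [5, 6, 2, 5, 0, 0, 2, 0, 5] sum 25, len 9
add 7: [5, 6, 2, 5, 0, 0, 2, 0, 5, 7] sum 32, len 10
add 3: [6, 2, 5, 0, 0, 2, 0, 5, 7, 3] sum 30, len 10
add 5: [2, 5, 0, 0, 2, 0, 5, 7, 3, 5] sum 29, len 10
Longest length seen: 10.

10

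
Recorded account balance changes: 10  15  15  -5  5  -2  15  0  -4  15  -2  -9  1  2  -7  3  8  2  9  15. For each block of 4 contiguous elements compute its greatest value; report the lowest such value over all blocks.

(10, 15, 15, -5) → max 15
(15, 15, -5, 5) → max 15
(15, -5, 5, -2) → max 15
(-5, 5, -2, 15) → max 15
(5, -2, 15, 0) → max 15
(-2, 15, 0, -4) → max 15
(15, 0, -4, 15) → max 15
(0, -4, 15, -2) → max 15
(-4, 15, -2, -9) → max 15
(15, -2, -9, 1) → max 15
(-2, -9, 1, 2) → max 2
(-9, 1, 2, -7) → max 2
(1, 2, -7, 3) → max 3
(2, -7, 3, 8) → max 8
(-7, 3, 8, 2) → max 8
(3, 8, 2, 9) → max 9
(8, 2, 9, 15) → max 15
Lowest of these is 2.

2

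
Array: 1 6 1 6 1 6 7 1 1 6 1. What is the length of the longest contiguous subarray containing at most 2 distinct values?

add 1: window [1] (1 distinct), len 1
add 6: window [1, 6] (2 distinct), len 2
add 1: window [1, 6, 1] (2 distinct), len 3
add 6: window [1, 6, 1, 6] (2 distinct), len 4
add 1: window [1, 6, 1, 6, 1] (2 distinct), len 5
add 6: window [1, 6, 1, 6, 1, 6] (2 distinct), len 6
add 7: window [6, 7] (2 distinct), len 2
add 1: window [7, 1] (2 distinct), len 2
add 1: window [7, 1, 1] (2 distinct), len 3
add 6: window [1, 1, 6] (2 distinct), len 3
add 1: window [1, 1, 6, 1] (2 distinct), len 4
Longest length with ≤2 distinct: 6.

6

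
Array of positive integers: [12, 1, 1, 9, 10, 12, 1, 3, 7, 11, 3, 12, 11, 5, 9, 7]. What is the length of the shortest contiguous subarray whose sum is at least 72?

Extend right; whenever the sum reaches 72, record the length and shrink from the left:
add 12: running sum 12 < 72
add 1: running sum 13 < 72
add 1: running sum 14 < 72
add 9: running sum 23 < 72
add 10: running sum 33 < 72
add 12: running sum 45 < 72
add 1: running sum 46 < 72
add 3: running sum 49 < 72
add 7: running sum 56 < 72
add 11: running sum 67 < 72
add 3: running sum 70 < 72
add 12: shortest ending here [12, 1, 1, 9, 10, 12, 1, 3, 7, 11, 3, 12] sum 82, len 12
add 11: shortest ending here [9, 10, 12, 1, 3, 7, 11, 3, 12, 11] sum 79, len 10
add 5: shortest ending here [10, 12, 1, 3, 7, 11, 3, 12, 11, 5] sum 75, len 10
add 9: shortest ending here [12, 1, 3, 7, 11, 3, 12, 11, 5, 9] sum 74, len 10
add 7: shortest ending here [12, 1, 3, 7, 11, 3, 12, 11, 5, 9, 7] sum 81, len 11
Shortest qualifying length: 10.

10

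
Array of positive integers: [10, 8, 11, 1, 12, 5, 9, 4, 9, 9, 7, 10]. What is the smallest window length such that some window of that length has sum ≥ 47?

6

add 10: running sum 10 < 47
add 8: running sum 18 < 47
add 11: running sum 29 < 47
add 1: running sum 30 < 47
add 12: running sum 42 < 47
add 5: shortest ending here [10, 8, 11, 1, 12, 5] sum 47, len 6
add 9: shortest ending here [10, 8, 11, 1, 12, 5, 9] sum 56, len 7
add 4: shortest ending here [8, 11, 1, 12, 5, 9, 4] sum 50, len 7
add 9: shortest ending here [11, 1, 12, 5, 9, 4, 9] sum 51, len 7
add 9: shortest ending here [12, 5, 9, 4, 9, 9] sum 48, len 6
add 7: shortest ending here [12, 5, 9, 4, 9, 9, 7] sum 55, len 7
add 10: shortest ending here [9, 4, 9, 9, 7, 10] sum 48, len 6
Shortest qualifying length: 6.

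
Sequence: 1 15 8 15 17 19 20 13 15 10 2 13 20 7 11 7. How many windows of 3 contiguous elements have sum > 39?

6

(1, 15, 8) → sum 24
(15, 8, 15) → sum 38
(8, 15, 17) → sum 40  > 39 ✓
(15, 17, 19) → sum 51  > 39 ✓
(17, 19, 20) → sum 56  > 39 ✓
(19, 20, 13) → sum 52  > 39 ✓
(20, 13, 15) → sum 48  > 39 ✓
(13, 15, 10) → sum 38
(15, 10, 2) → sum 27
(10, 2, 13) → sum 25
(2, 13, 20) → sum 35
(13, 20, 7) → sum 40  > 39 ✓
(20, 7, 11) → sum 38
(7, 11, 7) → sum 25
6 windows satisfy the condition.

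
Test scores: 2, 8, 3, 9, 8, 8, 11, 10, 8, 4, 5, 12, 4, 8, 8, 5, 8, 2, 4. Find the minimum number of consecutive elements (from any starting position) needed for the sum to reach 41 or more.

add 2: running sum 2 < 41
add 8: running sum 10 < 41
add 3: running sum 13 < 41
add 9: running sum 22 < 41
add 8: running sum 30 < 41
add 8: running sum 38 < 41
add 11: shortest ending here [8, 3, 9, 8, 8, 11] sum 47, len 6
add 10: shortest ending here [9, 8, 8, 11, 10] sum 46, len 5
add 8: shortest ending here [8, 8, 11, 10, 8] sum 45, len 5
add 4: shortest ending here [8, 11, 10, 8, 4] sum 41, len 5
add 5: shortest ending here [8, 11, 10, 8, 4, 5] sum 46, len 6
add 12: shortest ending here [11, 10, 8, 4, 5, 12] sum 50, len 6
add 4: shortest ending here [10, 8, 4, 5, 12, 4] sum 43, len 6
add 8: shortest ending here [8, 4, 5, 12, 4, 8] sum 41, len 6
add 8: shortest ending here [4, 5, 12, 4, 8, 8] sum 41, len 6
add 5: shortest ending here [5, 12, 4, 8, 8, 5] sum 42, len 6
add 8: shortest ending here [12, 4, 8, 8, 5, 8] sum 45, len 6
add 2: shortest ending here [12, 4, 8, 8, 5, 8, 2] sum 47, len 7
add 4: shortest ending here [12, 4, 8, 8, 5, 8, 2, 4] sum 51, len 8
Shortest qualifying length: 5.

5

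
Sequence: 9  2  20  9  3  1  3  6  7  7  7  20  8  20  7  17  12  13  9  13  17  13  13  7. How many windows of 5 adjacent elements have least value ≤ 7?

(9, 2, 20, 9, 3) → min 2  ≤ 7 ✓
(2, 20, 9, 3, 1) → min 1  ≤ 7 ✓
(20, 9, 3, 1, 3) → min 1  ≤ 7 ✓
(9, 3, 1, 3, 6) → min 1  ≤ 7 ✓
(3, 1, 3, 6, 7) → min 1  ≤ 7 ✓
(1, 3, 6, 7, 7) → min 1  ≤ 7 ✓
(3, 6, 7, 7, 7) → min 3  ≤ 7 ✓
(6, 7, 7, 7, 20) → min 6  ≤ 7 ✓
(7, 7, 7, 20, 8) → min 7  ≤ 7 ✓
(7, 7, 20, 8, 20) → min 7  ≤ 7 ✓
(7, 20, 8, 20, 7) → min 7  ≤ 7 ✓
(20, 8, 20, 7, 17) → min 7  ≤ 7 ✓
(8, 20, 7, 17, 12) → min 7  ≤ 7 ✓
(20, 7, 17, 12, 13) → min 7  ≤ 7 ✓
(7, 17, 12, 13, 9) → min 7  ≤ 7 ✓
(17, 12, 13, 9, 13) → min 9
(12, 13, 9, 13, 17) → min 9
(13, 9, 13, 17, 13) → min 9
(9, 13, 17, 13, 13) → min 9
(13, 17, 13, 13, 7) → min 7  ≤ 7 ✓
16 windows satisfy the condition.

16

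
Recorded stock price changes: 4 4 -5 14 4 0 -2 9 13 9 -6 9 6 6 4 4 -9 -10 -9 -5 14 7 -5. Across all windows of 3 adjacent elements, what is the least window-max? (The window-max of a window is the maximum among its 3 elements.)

-9

[4, 4, -5] → max 4
[4, -5, 14] → max 14
[-5, 14, 4] → max 14
[14, 4, 0] → max 14
[4, 0, -2] → max 4
[0, -2, 9] → max 9
[-2, 9, 13] → max 13
[9, 13, 9] → max 13
[13, 9, -6] → max 13
[9, -6, 9] → max 9
[-6, 9, 6] → max 9
[9, 6, 6] → max 9
[6, 6, 4] → max 6
[6, 4, 4] → max 6
[4, 4, -9] → max 4
[4, -9, -10] → max 4
[-9, -10, -9] → max -9
[-10, -9, -5] → max -5
[-9, -5, 14] → max 14
[-5, 14, 7] → max 14
[14, 7, -5] → max 14
Least of these is -9.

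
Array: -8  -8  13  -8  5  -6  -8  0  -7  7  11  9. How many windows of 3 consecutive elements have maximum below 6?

4

(-8, -8, 13) → max 13
(-8, 13, -8) → max 13
(13, -8, 5) → max 13
(-8, 5, -6) → max 5  < 6 ✓
(5, -6, -8) → max 5  < 6 ✓
(-6, -8, 0) → max 0  < 6 ✓
(-8, 0, -7) → max 0  < 6 ✓
(0, -7, 7) → max 7
(-7, 7, 11) → max 11
(7, 11, 9) → max 11
4 windows satisfy the condition.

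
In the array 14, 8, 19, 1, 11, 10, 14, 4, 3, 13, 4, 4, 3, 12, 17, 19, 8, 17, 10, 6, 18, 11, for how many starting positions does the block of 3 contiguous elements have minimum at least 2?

(14, 8, 19) → min 8  ≥ 2 ✓
(8, 19, 1) → min 1
(19, 1, 11) → min 1
(1, 11, 10) → min 1
(11, 10, 14) → min 10  ≥ 2 ✓
(10, 14, 4) → min 4  ≥ 2 ✓
(14, 4, 3) → min 3  ≥ 2 ✓
(4, 3, 13) → min 3  ≥ 2 ✓
(3, 13, 4) → min 3  ≥ 2 ✓
(13, 4, 4) → min 4  ≥ 2 ✓
(4, 4, 3) → min 3  ≥ 2 ✓
(4, 3, 12) → min 3  ≥ 2 ✓
(3, 12, 17) → min 3  ≥ 2 ✓
(12, 17, 19) → min 12  ≥ 2 ✓
(17, 19, 8) → min 8  ≥ 2 ✓
(19, 8, 17) → min 8  ≥ 2 ✓
(8, 17, 10) → min 8  ≥ 2 ✓
(17, 10, 6) → min 6  ≥ 2 ✓
(10, 6, 18) → min 6  ≥ 2 ✓
(6, 18, 11) → min 6  ≥ 2 ✓
17 windows satisfy the condition.

17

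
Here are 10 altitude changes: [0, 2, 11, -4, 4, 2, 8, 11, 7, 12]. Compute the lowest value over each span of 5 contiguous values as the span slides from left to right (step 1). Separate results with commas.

[0, 2, 11, -4, 4] → min -4
[2, 11, -4, 4, 2] → min -4
[11, -4, 4, 2, 8] → min -4
[-4, 4, 2, 8, 11] → min -4
[4, 2, 8, 11, 7] → min 2
[2, 8, 11, 7, 12] → min 2

-4, -4, -4, -4, 2, 2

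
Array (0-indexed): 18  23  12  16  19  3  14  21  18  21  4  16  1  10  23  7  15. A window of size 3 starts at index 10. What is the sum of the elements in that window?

Elements at indices 10..12: 4, 16, 1
sum(4, 16, 1) = 21

21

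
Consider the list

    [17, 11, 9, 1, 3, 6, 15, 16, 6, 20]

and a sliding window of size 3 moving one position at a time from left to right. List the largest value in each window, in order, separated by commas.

17, 11, 9, 6, 15, 16, 16, 20

(17, 11, 9) → max 17
(11, 9, 1) → max 11
(9, 1, 3) → max 9
(1, 3, 6) → max 6
(3, 6, 15) → max 15
(6, 15, 16) → max 16
(15, 16, 6) → max 16
(16, 6, 20) → max 20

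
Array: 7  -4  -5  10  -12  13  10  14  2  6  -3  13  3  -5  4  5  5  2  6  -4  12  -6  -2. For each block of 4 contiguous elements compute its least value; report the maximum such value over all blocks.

(7, -4, -5, 10) → min -5
(-4, -5, 10, -12) → min -12
(-5, 10, -12, 13) → min -12
(10, -12, 13, 10) → min -12
(-12, 13, 10, 14) → min -12
(13, 10, 14, 2) → min 2
(10, 14, 2, 6) → min 2
(14, 2, 6, -3) → min -3
(2, 6, -3, 13) → min -3
(6, -3, 13, 3) → min -3
(-3, 13, 3, -5) → min -5
(13, 3, -5, 4) → min -5
(3, -5, 4, 5) → min -5
(-5, 4, 5, 5) → min -5
(4, 5, 5, 2) → min 2
(5, 5, 2, 6) → min 2
(5, 2, 6, -4) → min -4
(2, 6, -4, 12) → min -4
(6, -4, 12, -6) → min -6
(-4, 12, -6, -2) → min -6
Maximum of these is 2.

2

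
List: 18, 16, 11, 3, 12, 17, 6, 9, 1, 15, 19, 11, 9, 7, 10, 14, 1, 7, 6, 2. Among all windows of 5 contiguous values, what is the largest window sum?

18 16 11 3 12 → sum 60
16 11 3 12 17 → sum 59
11 3 12 17 6 → sum 49
3 12 17 6 9 → sum 47
12 17 6 9 1 → sum 45
17 6 9 1 15 → sum 48
6 9 1 15 19 → sum 50
9 1 15 19 11 → sum 55
1 15 19 11 9 → sum 55
15 19 11 9 7 → sum 61
19 11 9 7 10 → sum 56
11 9 7 10 14 → sum 51
9 7 10 14 1 → sum 41
7 10 14 1 7 → sum 39
10 14 1 7 6 → sum 38
14 1 7 6 2 → sum 30
Largest of these is 61.

61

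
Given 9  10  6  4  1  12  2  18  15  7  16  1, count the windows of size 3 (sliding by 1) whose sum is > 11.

9 10 6 → sum 25  > 11 ✓
10 6 4 → sum 20  > 11 ✓
6 4 1 → sum 11
4 1 12 → sum 17  > 11 ✓
1 12 2 → sum 15  > 11 ✓
12 2 18 → sum 32  > 11 ✓
2 18 15 → sum 35  > 11 ✓
18 15 7 → sum 40  > 11 ✓
15 7 16 → sum 38  > 11 ✓
7 16 1 → sum 24  > 11 ✓
9 windows satisfy the condition.

9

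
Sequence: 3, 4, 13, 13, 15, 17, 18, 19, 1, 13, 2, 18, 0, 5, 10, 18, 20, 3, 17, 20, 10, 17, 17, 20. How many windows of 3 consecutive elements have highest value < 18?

7

[3, 4, 13] → max 13  < 18 ✓
[4, 13, 13] → max 13  < 18 ✓
[13, 13, 15] → max 15  < 18 ✓
[13, 15, 17] → max 17  < 18 ✓
[15, 17, 18] → max 18
[17, 18, 19] → max 19
[18, 19, 1] → max 19
[19, 1, 13] → max 19
[1, 13, 2] → max 13  < 18 ✓
[13, 2, 18] → max 18
[2, 18, 0] → max 18
[18, 0, 5] → max 18
[0, 5, 10] → max 10  < 18 ✓
[5, 10, 18] → max 18
[10, 18, 20] → max 20
[18, 20, 3] → max 20
[20, 3, 17] → max 20
[3, 17, 20] → max 20
[17, 20, 10] → max 20
[20, 10, 17] → max 20
[10, 17, 17] → max 17  < 18 ✓
[17, 17, 20] → max 20
7 windows satisfy the condition.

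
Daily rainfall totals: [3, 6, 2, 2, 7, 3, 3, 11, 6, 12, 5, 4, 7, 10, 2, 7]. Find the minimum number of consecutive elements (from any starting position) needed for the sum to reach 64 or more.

9

add 3: running sum 3 < 64
add 6: running sum 9 < 64
add 2: running sum 11 < 64
add 2: running sum 13 < 64
add 7: running sum 20 < 64
add 3: running sum 23 < 64
add 3: running sum 26 < 64
add 11: running sum 37 < 64
add 6: running sum 43 < 64
add 12: running sum 55 < 64
add 5: running sum 60 < 64
end 11: [3, 6, 2, 2, 7, 3, 3, 11, 6, 12, 5, 4] sum 64, len 12
end 12: [6, 2, 2, 7, 3, 3, 11, 6, 12, 5, 4, 7] sum 68, len 12
end 13: [7, 3, 3, 11, 6, 12, 5, 4, 7, 10] sum 68, len 10
end 14: [7, 3, 3, 11, 6, 12, 5, 4, 7, 10, 2] sum 70, len 11
end 15: [11, 6, 12, 5, 4, 7, 10, 2, 7] sum 64, len 9
Shortest qualifying length: 9.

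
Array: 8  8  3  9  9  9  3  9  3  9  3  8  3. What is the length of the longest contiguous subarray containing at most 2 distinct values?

9

Extend right; when distinct count exceeds 2, shrink from the left:
add 8: window [8] (1 distinct), len 1
add 8: window [8, 8] (1 distinct), len 2
add 3: window [8, 8, 3] (2 distinct), len 3
add 9: window [3, 9] (2 distinct), len 2
add 9: window [3, 9, 9] (2 distinct), len 3
add 9: window [3, 9, 9, 9] (2 distinct), len 4
add 3: window [3, 9, 9, 9, 3] (2 distinct), len 5
add 9: window [3, 9, 9, 9, 3, 9] (2 distinct), len 6
add 3: window [3, 9, 9, 9, 3, 9, 3] (2 distinct), len 7
add 9: window [3, 9, 9, 9, 3, 9, 3, 9] (2 distinct), len 8
add 3: window [3, 9, 9, 9, 3, 9, 3, 9, 3] (2 distinct), len 9
add 8: window [3, 8] (2 distinct), len 2
add 3: window [3, 8, 3] (2 distinct), len 3
Longest length with ≤2 distinct: 9.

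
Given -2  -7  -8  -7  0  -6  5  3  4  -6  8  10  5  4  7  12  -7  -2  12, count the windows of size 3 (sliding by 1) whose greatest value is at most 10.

13

[-2, -7, -8] → max -2  ≤ 10 ✓
[-7, -8, -7] → max -7  ≤ 10 ✓
[-8, -7, 0] → max 0  ≤ 10 ✓
[-7, 0, -6] → max 0  ≤ 10 ✓
[0, -6, 5] → max 5  ≤ 10 ✓
[-6, 5, 3] → max 5  ≤ 10 ✓
[5, 3, 4] → max 5  ≤ 10 ✓
[3, 4, -6] → max 4  ≤ 10 ✓
[4, -6, 8] → max 8  ≤ 10 ✓
[-6, 8, 10] → max 10  ≤ 10 ✓
[8, 10, 5] → max 10  ≤ 10 ✓
[10, 5, 4] → max 10  ≤ 10 ✓
[5, 4, 7] → max 7  ≤ 10 ✓
[4, 7, 12] → max 12
[7, 12, -7] → max 12
[12, -7, -2] → max 12
[-7, -2, 12] → max 12
13 windows satisfy the condition.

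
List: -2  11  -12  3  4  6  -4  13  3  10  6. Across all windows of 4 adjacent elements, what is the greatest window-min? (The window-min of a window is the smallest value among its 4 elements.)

Each size-4 window and its min:
(-2, 11, -12, 3) → min -12
(11, -12, 3, 4) → min -12
(-12, 3, 4, 6) → min -12
(3, 4, 6, -4) → min -4
(4, 6, -4, 13) → min -4
(6, -4, 13, 3) → min -4
(-4, 13, 3, 10) → min -4
(13, 3, 10, 6) → min 3
Greatest of these is 3.

3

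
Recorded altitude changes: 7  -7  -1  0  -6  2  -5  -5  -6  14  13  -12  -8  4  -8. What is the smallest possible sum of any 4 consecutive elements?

-24

Window sums for each of the 12 positions:
[7, -7, -1, 0] → sum -1
[-7, -1, 0, -6] → sum -14
[-1, 0, -6, 2] → sum -5
[0, -6, 2, -5] → sum -9
[-6, 2, -5, -5] → sum -14
[2, -5, -5, -6] → sum -14
[-5, -5, -6, 14] → sum -2
[-5, -6, 14, 13] → sum 16
[-6, 14, 13, -12] → sum 9
[14, 13, -12, -8] → sum 7
[13, -12, -8, 4] → sum -3
[-12, -8, 4, -8] → sum -24
Smallest of these is -24.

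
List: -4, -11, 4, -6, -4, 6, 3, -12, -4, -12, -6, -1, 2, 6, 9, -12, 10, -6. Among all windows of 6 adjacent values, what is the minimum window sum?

[-4, -11, 4, -6, -4, 6] → sum -15
[-11, 4, -6, -4, 6, 3] → sum -8
[4, -6, -4, 6, 3, -12] → sum -9
[-6, -4, 6, 3, -12, -4] → sum -17
[-4, 6, 3, -12, -4, -12] → sum -23
[6, 3, -12, -4, -12, -6] → sum -25
[3, -12, -4, -12, -6, -1] → sum -32
[-12, -4, -12, -6, -1, 2] → sum -33
[-4, -12, -6, -1, 2, 6] → sum -15
[-12, -6, -1, 2, 6, 9] → sum -2
[-6, -1, 2, 6, 9, -12] → sum -2
[-1, 2, 6, 9, -12, 10] → sum 14
[2, 6, 9, -12, 10, -6] → sum 9
Minimum of these is -33.

-33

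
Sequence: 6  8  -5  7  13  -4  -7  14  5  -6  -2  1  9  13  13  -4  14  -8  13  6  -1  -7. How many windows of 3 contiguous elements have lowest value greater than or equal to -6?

13

(6, 8, -5) → min -5  ≥ -6 ✓
(8, -5, 7) → min -5  ≥ -6 ✓
(-5, 7, 13) → min -5  ≥ -6 ✓
(7, 13, -4) → min -4  ≥ -6 ✓
(13, -4, -7) → min -7
(-4, -7, 14) → min -7
(-7, 14, 5) → min -7
(14, 5, -6) → min -6  ≥ -6 ✓
(5, -6, -2) → min -6  ≥ -6 ✓
(-6, -2, 1) → min -6  ≥ -6 ✓
(-2, 1, 9) → min -2  ≥ -6 ✓
(1, 9, 13) → min 1  ≥ -6 ✓
(9, 13, 13) → min 9  ≥ -6 ✓
(13, 13, -4) → min -4  ≥ -6 ✓
(13, -4, 14) → min -4  ≥ -6 ✓
(-4, 14, -8) → min -8
(14, -8, 13) → min -8
(-8, 13, 6) → min -8
(13, 6, -1) → min -1  ≥ -6 ✓
(6, -1, -7) → min -7
13 windows satisfy the condition.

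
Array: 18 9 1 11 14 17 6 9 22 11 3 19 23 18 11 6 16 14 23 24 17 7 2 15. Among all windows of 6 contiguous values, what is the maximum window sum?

101

Window sums for each of the 19 positions:
[18, 9, 1, 11, 14, 17] → sum 70
[9, 1, 11, 14, 17, 6] → sum 58
[1, 11, 14, 17, 6, 9] → sum 58
[11, 14, 17, 6, 9, 22] → sum 79
[14, 17, 6, 9, 22, 11] → sum 79
[17, 6, 9, 22, 11, 3] → sum 68
[6, 9, 22, 11, 3, 19] → sum 70
[9, 22, 11, 3, 19, 23] → sum 87
[22, 11, 3, 19, 23, 18] → sum 96
[11, 3, 19, 23, 18, 11] → sum 85
[3, 19, 23, 18, 11, 6] → sum 80
[19, 23, 18, 11, 6, 16] → sum 93
[23, 18, 11, 6, 16, 14] → sum 88
[18, 11, 6, 16, 14, 23] → sum 88
[11, 6, 16, 14, 23, 24] → sum 94
[6, 16, 14, 23, 24, 17] → sum 100
[16, 14, 23, 24, 17, 7] → sum 101
[14, 23, 24, 17, 7, 2] → sum 87
[23, 24, 17, 7, 2, 15] → sum 88
Maximum of these is 101.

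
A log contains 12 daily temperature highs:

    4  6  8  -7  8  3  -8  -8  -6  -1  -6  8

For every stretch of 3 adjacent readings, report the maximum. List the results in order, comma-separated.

8, 8, 8, 8, 8, 3, -6, -1, -1, 8

4 6 8 → max 8
6 8 -7 → max 8
8 -7 8 → max 8
-7 8 3 → max 8
8 3 -8 → max 8
3 -8 -8 → max 3
-8 -8 -6 → max -6
-8 -6 -1 → max -1
-6 -1 -6 → max -1
-1 -6 8 → max 8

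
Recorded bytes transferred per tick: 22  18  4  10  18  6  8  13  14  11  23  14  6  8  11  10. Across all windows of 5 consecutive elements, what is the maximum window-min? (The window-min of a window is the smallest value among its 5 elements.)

11

22 18 4 10 18 → min 4
18 4 10 18 6 → min 4
4 10 18 6 8 → min 4
10 18 6 8 13 → min 6
18 6 8 13 14 → min 6
6 8 13 14 11 → min 6
8 13 14 11 23 → min 8
13 14 11 23 14 → min 11
14 11 23 14 6 → min 6
11 23 14 6 8 → min 6
23 14 6 8 11 → min 6
14 6 8 11 10 → min 6
Maximum of these is 11.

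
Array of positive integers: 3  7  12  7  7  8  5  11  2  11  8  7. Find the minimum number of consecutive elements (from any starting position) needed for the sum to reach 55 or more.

add 3: running sum 3 < 55
add 7: running sum 10 < 55
add 12: running sum 22 < 55
add 7: running sum 29 < 55
add 7: running sum 36 < 55
add 8: running sum 44 < 55
add 5: running sum 49 < 55
add 11: shortest ending here [7, 12, 7, 7, 8, 5, 11] sum 57, len 7
add 2: shortest ending here [7, 12, 7, 7, 8, 5, 11, 2] sum 59, len 8
add 11: shortest ending here [12, 7, 7, 8, 5, 11, 2, 11] sum 63, len 8
add 8: shortest ending here [7, 7, 8, 5, 11, 2, 11, 8] sum 59, len 8
add 7: shortest ending here [7, 8, 5, 11, 2, 11, 8, 7] sum 59, len 8
Shortest qualifying length: 7.

7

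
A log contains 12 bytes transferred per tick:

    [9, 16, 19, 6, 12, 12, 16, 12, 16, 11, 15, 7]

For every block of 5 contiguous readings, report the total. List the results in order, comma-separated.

9 16 19 6 12 → sum 62
16 19 6 12 12 → sum 65
19 6 12 12 16 → sum 65
6 12 12 16 12 → sum 58
12 12 16 12 16 → sum 68
12 16 12 16 11 → sum 67
16 12 16 11 15 → sum 70
12 16 11 15 7 → sum 61

62, 65, 65, 58, 68, 67, 70, 61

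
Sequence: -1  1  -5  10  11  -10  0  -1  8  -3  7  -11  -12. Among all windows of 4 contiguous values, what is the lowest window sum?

Window sums for each of the 10 positions:
-1 1 -5 10 → sum 5
1 -5 10 11 → sum 17
-5 10 11 -10 → sum 6
10 11 -10 0 → sum 11
11 -10 0 -1 → sum 0
-10 0 -1 8 → sum -3
0 -1 8 -3 → sum 4
-1 8 -3 7 → sum 11
8 -3 7 -11 → sum 1
-3 7 -11 -12 → sum -19
Lowest of these is -19.

-19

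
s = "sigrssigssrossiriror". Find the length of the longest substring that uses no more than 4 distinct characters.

12

add s: window [s] (1 distinct), len 1
add i: window [s, i] (2 distinct), len 2
add g: window [s, i, g] (3 distinct), len 3
add r: window [s, i, g, r] (4 distinct), len 4
add s: window [s, i, g, r, s] (4 distinct), len 5
add s: window [s, i, g, r, s, s] (4 distinct), len 6
add i: window [s, i, g, r, s, s, i] (4 distinct), len 7
add g: window [s, i, g, r, s, s, i, g] (4 distinct), len 8
add s: window [s, i, g, r, s, s, i, g, s] (4 distinct), len 9
add s: window [s, i, g, r, s, s, i, g, s, s] (4 distinct), len 10
add r: window [s, i, g, r, s, s, i, g, s, s, r] (4 distinct), len 11
add o: window [g, s, s, r, o] (4 distinct), len 5
add s: window [g, s, s, r, o, s] (4 distinct), len 6
add s: window [g, s, s, r, o, s, s] (4 distinct), len 7
add i: window [s, s, r, o, s, s, i] (4 distinct), len 7
add r: window [s, s, r, o, s, s, i, r] (4 distinct), len 8
add i: window [s, s, r, o, s, s, i, r, i] (4 distinct), len 9
add r: window [s, s, r, o, s, s, i, r, i, r] (4 distinct), len 10
add o: window [s, s, r, o, s, s, i, r, i, r, o] (4 distinct), len 11
add r: window [s, s, r, o, s, s, i, r, i, r, o, r] (4 distinct), len 12
Longest length with ≤4 distinct: 12.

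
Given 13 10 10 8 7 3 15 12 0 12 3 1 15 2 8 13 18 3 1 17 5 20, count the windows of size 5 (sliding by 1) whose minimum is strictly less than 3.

13 10 10 8 7 → min 7
10 10 8 7 3 → min 3
10 8 7 3 15 → min 3
8 7 3 15 12 → min 3
7 3 15 12 0 → min 0  < 3 ✓
3 15 12 0 12 → min 0  < 3 ✓
15 12 0 12 3 → min 0  < 3 ✓
12 0 12 3 1 → min 0  < 3 ✓
0 12 3 1 15 → min 0  < 3 ✓
12 3 1 15 2 → min 1  < 3 ✓
3 1 15 2 8 → min 1  < 3 ✓
1 15 2 8 13 → min 1  < 3 ✓
15 2 8 13 18 → min 2  < 3 ✓
2 8 13 18 3 → min 2  < 3 ✓
8 13 18 3 1 → min 1  < 3 ✓
13 18 3 1 17 → min 1  < 3 ✓
18 3 1 17 5 → min 1  < 3 ✓
3 1 17 5 20 → min 1  < 3 ✓
14 windows satisfy the condition.

14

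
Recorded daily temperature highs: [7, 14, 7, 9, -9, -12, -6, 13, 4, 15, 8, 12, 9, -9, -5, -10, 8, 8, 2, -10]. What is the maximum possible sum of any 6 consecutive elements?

61

(7, 14, 7, 9, -9, -12) → sum 16
(14, 7, 9, -9, -12, -6) → sum 3
(7, 9, -9, -12, -6, 13) → sum 2
(9, -9, -12, -6, 13, 4) → sum -1
(-9, -12, -6, 13, 4, 15) → sum 5
(-12, -6, 13, 4, 15, 8) → sum 22
(-6, 13, 4, 15, 8, 12) → sum 46
(13, 4, 15, 8, 12, 9) → sum 61
(4, 15, 8, 12, 9, -9) → sum 39
(15, 8, 12, 9, -9, -5) → sum 30
(8, 12, 9, -9, -5, -10) → sum 5
(12, 9, -9, -5, -10, 8) → sum 5
(9, -9, -5, -10, 8, 8) → sum 1
(-9, -5, -10, 8, 8, 2) → sum -6
(-5, -10, 8, 8, 2, -10) → sum -7
Maximum of these is 61.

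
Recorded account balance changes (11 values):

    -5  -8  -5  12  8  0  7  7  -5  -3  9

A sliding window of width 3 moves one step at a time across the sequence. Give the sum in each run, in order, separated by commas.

-18, -1, 15, 20, 15, 14, 9, -1, 1

Sliding a size-3 window across the 11 values:
-5 -8 -5 → sum -18
-8 -5 12 → sum -1
-5 12 8 → sum 15
12 8 0 → sum 20
8 0 7 → sum 15
0 7 7 → sum 14
7 7 -5 → sum 9
7 -5 -3 → sum -1
-5 -3 9 → sum 1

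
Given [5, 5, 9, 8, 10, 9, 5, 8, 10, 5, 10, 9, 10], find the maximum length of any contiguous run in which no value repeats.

4

[5] len 1
[5] len 1
[5, 9] len 2
[5, 9, 8] len 3
[5, 9, 8, 10] len 4
[8, 10, 9] len 3
[8, 10, 9, 5] len 4
[10, 9, 5, 8] len 4
[9, 5, 8, 10] len 4
[8, 10, 5] len 3
[5, 10] len 2
[5, 10, 9] len 3
[9, 10] len 2
Longest all-distinct length: 4.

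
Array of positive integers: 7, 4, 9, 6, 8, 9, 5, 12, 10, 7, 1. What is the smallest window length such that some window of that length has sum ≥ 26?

add 7: running sum 7 < 26
add 4: running sum 11 < 26
add 9: running sum 20 < 26
end 3: [7, 4, 9, 6] sum 26, len 4
end 4: [4, 9, 6, 8] sum 27, len 4
end 5: [9, 6, 8, 9] sum 32, len 4
end 6: [6, 8, 9, 5] sum 28, len 4
end 7: [9, 5, 12] sum 26, len 3
end 8: [5, 12, 10] sum 27, len 3
end 9: [12, 10, 7] sum 29, len 3
end 10: [12, 10, 7, 1] sum 30, len 4
Shortest qualifying length: 3.

3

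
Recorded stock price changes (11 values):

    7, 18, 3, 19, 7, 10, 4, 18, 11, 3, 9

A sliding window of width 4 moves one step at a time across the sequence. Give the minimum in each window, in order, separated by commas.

3, 3, 3, 4, 4, 4, 3, 3

7 18 3 19 → min 3
18 3 19 7 → min 3
3 19 7 10 → min 3
19 7 10 4 → min 4
7 10 4 18 → min 4
10 4 18 11 → min 4
4 18 11 3 → min 3
18 11 3 9 → min 3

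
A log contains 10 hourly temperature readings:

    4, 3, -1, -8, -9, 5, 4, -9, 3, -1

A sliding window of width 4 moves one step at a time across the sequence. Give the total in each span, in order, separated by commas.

-2, -15, -13, -8, -9, 3, -3

4 3 -1 -8 → sum -2
3 -1 -8 -9 → sum -15
-1 -8 -9 5 → sum -13
-8 -9 5 4 → sum -8
-9 5 4 -9 → sum -9
5 4 -9 3 → sum 3
4 -9 3 -1 → sum -3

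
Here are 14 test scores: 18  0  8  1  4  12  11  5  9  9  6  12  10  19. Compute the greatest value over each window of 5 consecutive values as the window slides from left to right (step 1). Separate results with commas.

18, 12, 12, 12, 12, 12, 11, 12, 12, 19

[18, 0, 8, 1, 4] → max 18
[0, 8, 1, 4, 12] → max 12
[8, 1, 4, 12, 11] → max 12
[1, 4, 12, 11, 5] → max 12
[4, 12, 11, 5, 9] → max 12
[12, 11, 5, 9, 9] → max 12
[11, 5, 9, 9, 6] → max 11
[5, 9, 9, 6, 12] → max 12
[9, 9, 6, 12, 10] → max 12
[9, 6, 12, 10, 19] → max 19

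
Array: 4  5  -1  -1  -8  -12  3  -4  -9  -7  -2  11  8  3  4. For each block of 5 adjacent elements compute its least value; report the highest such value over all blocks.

(4, 5, -1, -1, -8) → min -8
(5, -1, -1, -8, -12) → min -12
(-1, -1, -8, -12, 3) → min -12
(-1, -8, -12, 3, -4) → min -12
(-8, -12, 3, -4, -9) → min -12
(-12, 3, -4, -9, -7) → min -12
(3, -4, -9, -7, -2) → min -9
(-4, -9, -7, -2, 11) → min -9
(-9, -7, -2, 11, 8) → min -9
(-7, -2, 11, 8, 3) → min -7
(-2, 11, 8, 3, 4) → min -2
Highest of these is -2.

-2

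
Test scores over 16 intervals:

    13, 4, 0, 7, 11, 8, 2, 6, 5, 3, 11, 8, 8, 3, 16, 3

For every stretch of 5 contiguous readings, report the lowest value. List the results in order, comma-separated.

Sliding a size-5 window across the 16 values:
[13, 4, 0, 7, 11] → min 0
[4, 0, 7, 11, 8] → min 0
[0, 7, 11, 8, 2] → min 0
[7, 11, 8, 2, 6] → min 2
[11, 8, 2, 6, 5] → min 2
[8, 2, 6, 5, 3] → min 2
[2, 6, 5, 3, 11] → min 2
[6, 5, 3, 11, 8] → min 3
[5, 3, 11, 8, 8] → min 3
[3, 11, 8, 8, 3] → min 3
[11, 8, 8, 3, 16] → min 3
[8, 8, 3, 16, 3] → min 3

0, 0, 0, 2, 2, 2, 2, 3, 3, 3, 3, 3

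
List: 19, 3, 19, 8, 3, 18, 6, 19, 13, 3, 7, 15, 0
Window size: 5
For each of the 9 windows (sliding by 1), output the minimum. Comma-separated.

3, 3, 3, 3, 3, 3, 3, 3, 0

[19, 3, 19, 8, 3] → min 3
[3, 19, 8, 3, 18] → min 3
[19, 8, 3, 18, 6] → min 3
[8, 3, 18, 6, 19] → min 3
[3, 18, 6, 19, 13] → min 3
[18, 6, 19, 13, 3] → min 3
[6, 19, 13, 3, 7] → min 3
[19, 13, 3, 7, 15] → min 3
[13, 3, 7, 15, 0] → min 0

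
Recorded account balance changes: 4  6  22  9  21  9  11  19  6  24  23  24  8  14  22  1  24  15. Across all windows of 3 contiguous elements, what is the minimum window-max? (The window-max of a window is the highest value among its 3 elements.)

19

Each size-3 window and its max:
(4, 6, 22) → max 22
(6, 22, 9) → max 22
(22, 9, 21) → max 22
(9, 21, 9) → max 21
(21, 9, 11) → max 21
(9, 11, 19) → max 19
(11, 19, 6) → max 19
(19, 6, 24) → max 24
(6, 24, 23) → max 24
(24, 23, 24) → max 24
(23, 24, 8) → max 24
(24, 8, 14) → max 24
(8, 14, 22) → max 22
(14, 22, 1) → max 22
(22, 1, 24) → max 24
(1, 24, 15) → max 24
Minimum of these is 19.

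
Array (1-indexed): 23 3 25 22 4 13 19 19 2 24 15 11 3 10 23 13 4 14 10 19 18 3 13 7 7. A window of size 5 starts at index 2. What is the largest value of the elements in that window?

25

Elements at indices 2..6: 3, 25, 22, 4, 13
max(3, 25, 22, 4, 13) = 25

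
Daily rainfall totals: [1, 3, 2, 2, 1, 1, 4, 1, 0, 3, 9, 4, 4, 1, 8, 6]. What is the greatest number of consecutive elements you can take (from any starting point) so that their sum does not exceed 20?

Extend to the right; shrink from the left whenever the sum exceeds 20:
[1] sum 1 len 1
[1, 3] sum 4 len 2
[1, 3, 2] sum 6 len 3
[1, 3, 2, 2] sum 8 len 4
[1, 3, 2, 2, 1] sum 9 len 5
[1, 3, 2, 2, 1, 1] sum 10 len 6
[1, 3, 2, 2, 1, 1, 4] sum 14 len 7
[1, 3, 2, 2, 1, 1, 4, 1] sum 15 len 8
[1, 3, 2, 2, 1, 1, 4, 1, 0] sum 15 len 9
[1, 3, 2, 2, 1, 1, 4, 1, 0, 3] sum 18 len 10
[1, 1, 4, 1, 0, 3, 9] sum 19 len 7
[1, 0, 3, 9, 4] sum 17 len 5
[0, 3, 9, 4, 4] sum 20 len 5
[9, 4, 4, 1] sum 18 len 4
[4, 4, 1, 8] sum 17 len 4
[4, 1, 8, 6] sum 19 len 4
Longest length seen: 10.

10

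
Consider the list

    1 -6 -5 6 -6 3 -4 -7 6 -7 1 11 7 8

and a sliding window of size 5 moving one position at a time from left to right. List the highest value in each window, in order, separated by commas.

[1, -6, -5, 6, -6] → max 6
[-6, -5, 6, -6, 3] → max 6
[-5, 6, -6, 3, -4] → max 6
[6, -6, 3, -4, -7] → max 6
[-6, 3, -4, -7, 6] → max 6
[3, -4, -7, 6, -7] → max 6
[-4, -7, 6, -7, 1] → max 6
[-7, 6, -7, 1, 11] → max 11
[6, -7, 1, 11, 7] → max 11
[-7, 1, 11, 7, 8] → max 11

6, 6, 6, 6, 6, 6, 6, 11, 11, 11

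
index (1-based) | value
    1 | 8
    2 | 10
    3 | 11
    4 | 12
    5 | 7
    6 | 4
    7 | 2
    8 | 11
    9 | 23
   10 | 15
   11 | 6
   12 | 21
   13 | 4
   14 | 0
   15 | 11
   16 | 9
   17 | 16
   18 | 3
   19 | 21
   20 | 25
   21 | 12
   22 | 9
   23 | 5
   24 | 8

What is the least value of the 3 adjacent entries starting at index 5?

2

Elements at indices 5..7: 7, 4, 2
min(7, 4, 2) = 2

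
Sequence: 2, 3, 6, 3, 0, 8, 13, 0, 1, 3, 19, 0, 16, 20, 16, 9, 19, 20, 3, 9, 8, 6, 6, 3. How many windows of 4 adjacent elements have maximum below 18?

(2, 3, 6, 3) → max 6  < 18 ✓
(3, 6, 3, 0) → max 6  < 18 ✓
(6, 3, 0, 8) → max 8  < 18 ✓
(3, 0, 8, 13) → max 13  < 18 ✓
(0, 8, 13, 0) → max 13  < 18 ✓
(8, 13, 0, 1) → max 13  < 18 ✓
(13, 0, 1, 3) → max 13  < 18 ✓
(0, 1, 3, 19) → max 19
(1, 3, 19, 0) → max 19
(3, 19, 0, 16) → max 19
(19, 0, 16, 20) → max 20
(0, 16, 20, 16) → max 20
(16, 20, 16, 9) → max 20
(20, 16, 9, 19) → max 20
(16, 9, 19, 20) → max 20
(9, 19, 20, 3) → max 20
(19, 20, 3, 9) → max 20
(20, 3, 9, 8) → max 20
(3, 9, 8, 6) → max 9  < 18 ✓
(9, 8, 6, 6) → max 9  < 18 ✓
(8, 6, 6, 3) → max 8  < 18 ✓
10 windows satisfy the condition.

10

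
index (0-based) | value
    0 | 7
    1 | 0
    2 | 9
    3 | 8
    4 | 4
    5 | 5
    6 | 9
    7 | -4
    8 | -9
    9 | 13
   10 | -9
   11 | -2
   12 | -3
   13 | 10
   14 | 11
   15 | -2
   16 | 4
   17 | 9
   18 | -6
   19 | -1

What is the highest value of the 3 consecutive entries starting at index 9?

13

Elements at indices 9..11: 13, -9, -2
max(13, -9, -2) = 13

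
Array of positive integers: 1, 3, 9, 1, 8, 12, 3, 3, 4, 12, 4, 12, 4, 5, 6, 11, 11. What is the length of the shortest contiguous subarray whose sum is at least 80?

add 1: running sum 1 < 80
add 3: running sum 4 < 80
add 9: running sum 13 < 80
add 1: running sum 14 < 80
add 8: running sum 22 < 80
add 12: running sum 34 < 80
add 3: running sum 37 < 80
add 3: running sum 40 < 80
add 4: running sum 44 < 80
add 12: running sum 56 < 80
add 4: running sum 60 < 80
add 12: running sum 72 < 80
add 4: running sum 76 < 80
end 13: [3, 9, 1, 8, 12, 3, 3, 4, 12, 4, 12, 4, 5] sum 80, len 13
end 14: [9, 1, 8, 12, 3, 3, 4, 12, 4, 12, 4, 5, 6] sum 83, len 13
end 15: [8, 12, 3, 3, 4, 12, 4, 12, 4, 5, 6, 11] sum 84, len 12
end 16: [12, 3, 3, 4, 12, 4, 12, 4, 5, 6, 11, 11] sum 87, len 12
Shortest qualifying length: 12.

12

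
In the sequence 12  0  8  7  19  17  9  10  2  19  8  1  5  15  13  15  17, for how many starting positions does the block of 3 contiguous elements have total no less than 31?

8

12 0 8 → sum 20
0 8 7 → sum 15
8 7 19 → sum 34  ≥ 31 ✓
7 19 17 → sum 43  ≥ 31 ✓
19 17 9 → sum 45  ≥ 31 ✓
17 9 10 → sum 36  ≥ 31 ✓
9 10 2 → sum 21
10 2 19 → sum 31  ≥ 31 ✓
2 19 8 → sum 29
19 8 1 → sum 28
8 1 5 → sum 14
1 5 15 → sum 21
5 15 13 → sum 33  ≥ 31 ✓
15 13 15 → sum 43  ≥ 31 ✓
13 15 17 → sum 45  ≥ 31 ✓
8 windows satisfy the condition.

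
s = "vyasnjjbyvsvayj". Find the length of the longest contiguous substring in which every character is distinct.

add v: [v] len 1
add y: [v, y] len 2
add a: [v, y, a] len 3
add s: [v, y, a, s] len 4
add n: [v, y, a, s, n] len 5
add j: [v, y, a, s, n, j] len 6
add j (repeat j, move left end past it): [j] len 1
add b: [j, b] len 2
add y: [j, b, y] len 3
add v: [j, b, y, v] len 4
add s: [j, b, y, v, s] len 5
add v (repeat v, move left end past it): [s, v] len 2
add a: [s, v, a] len 3
add y: [s, v, a, y] len 4
add j: [s, v, a, y, j] len 5
Longest all-distinct length: 6.

6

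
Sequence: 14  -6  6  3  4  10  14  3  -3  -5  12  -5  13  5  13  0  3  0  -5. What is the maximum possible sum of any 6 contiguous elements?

Window sums for each of the 14 positions:
[14, -6, 6, 3, 4, 10] → sum 31
[-6, 6, 3, 4, 10, 14] → sum 31
[6, 3, 4, 10, 14, 3] → sum 40
[3, 4, 10, 14, 3, -3] → sum 31
[4, 10, 14, 3, -3, -5] → sum 23
[10, 14, 3, -3, -5, 12] → sum 31
[14, 3, -3, -5, 12, -5] → sum 16
[3, -3, -5, 12, -5, 13] → sum 15
[-3, -5, 12, -5, 13, 5] → sum 17
[-5, 12, -5, 13, 5, 13] → sum 33
[12, -5, 13, 5, 13, 0] → sum 38
[-5, 13, 5, 13, 0, 3] → sum 29
[13, 5, 13, 0, 3, 0] → sum 34
[5, 13, 0, 3, 0, -5] → sum 16
Maximum of these is 40.

40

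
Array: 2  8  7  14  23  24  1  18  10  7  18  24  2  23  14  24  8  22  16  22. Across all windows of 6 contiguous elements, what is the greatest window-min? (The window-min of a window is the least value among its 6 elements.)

[2, 8, 7, 14, 23, 24] → min 2
[8, 7, 14, 23, 24, 1] → min 1
[7, 14, 23, 24, 1, 18] → min 1
[14, 23, 24, 1, 18, 10] → min 1
[23, 24, 1, 18, 10, 7] → min 1
[24, 1, 18, 10, 7, 18] → min 1
[1, 18, 10, 7, 18, 24] → min 1
[18, 10, 7, 18, 24, 2] → min 2
[10, 7, 18, 24, 2, 23] → min 2
[7, 18, 24, 2, 23, 14] → min 2
[18, 24, 2, 23, 14, 24] → min 2
[24, 2, 23, 14, 24, 8] → min 2
[2, 23, 14, 24, 8, 22] → min 2
[23, 14, 24, 8, 22, 16] → min 8
[14, 24, 8, 22, 16, 22] → min 8
Greatest of these is 8.

8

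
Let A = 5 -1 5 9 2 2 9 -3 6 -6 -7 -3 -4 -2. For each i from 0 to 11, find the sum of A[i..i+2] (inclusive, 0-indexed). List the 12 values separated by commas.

9, 13, 16, 13, 13, 8, 12, -3, -7, -16, -14, -9

Sliding a size-3 window across the 14 values:
[5, -1, 5] → sum 9
[-1, 5, 9] → sum 13
[5, 9, 2] → sum 16
[9, 2, 2] → sum 13
[2, 2, 9] → sum 13
[2, 9, -3] → sum 8
[9, -3, 6] → sum 12
[-3, 6, -6] → sum -3
[6, -6, -7] → sum -7
[-6, -7, -3] → sum -16
[-7, -3, -4] → sum -14
[-3, -4, -2] → sum -9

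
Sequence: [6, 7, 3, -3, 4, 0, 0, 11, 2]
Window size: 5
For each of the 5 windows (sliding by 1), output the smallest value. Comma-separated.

-3, -3, -3, -3, 0

(6, 7, 3, -3, 4) → min -3
(7, 3, -3, 4, 0) → min -3
(3, -3, 4, 0, 0) → min -3
(-3, 4, 0, 0, 11) → min -3
(4, 0, 0, 11, 2) → min 0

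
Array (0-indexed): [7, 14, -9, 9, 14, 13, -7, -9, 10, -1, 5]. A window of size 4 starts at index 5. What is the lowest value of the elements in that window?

-9

Elements at indices 5..8: 13, -7, -9, 10
min(13, -7, -9, 10) = -9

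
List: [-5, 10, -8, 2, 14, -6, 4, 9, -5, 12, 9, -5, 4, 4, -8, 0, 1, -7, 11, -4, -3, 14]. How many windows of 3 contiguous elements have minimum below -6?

[-5, 10, -8] → min -8  < -6 ✓
[10, -8, 2] → min -8  < -6 ✓
[-8, 2, 14] → min -8  < -6 ✓
[2, 14, -6] → min -6
[14, -6, 4] → min -6
[-6, 4, 9] → min -6
[4, 9, -5] → min -5
[9, -5, 12] → min -5
[-5, 12, 9] → min -5
[12, 9, -5] → min -5
[9, -5, 4] → min -5
[-5, 4, 4] → min -5
[4, 4, -8] → min -8  < -6 ✓
[4, -8, 0] → min -8  < -6 ✓
[-8, 0, 1] → min -8  < -6 ✓
[0, 1, -7] → min -7  < -6 ✓
[1, -7, 11] → min -7  < -6 ✓
[-7, 11, -4] → min -7  < -6 ✓
[11, -4, -3] → min -4
[-4, -3, 14] → min -4
9 windows satisfy the condition.

9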